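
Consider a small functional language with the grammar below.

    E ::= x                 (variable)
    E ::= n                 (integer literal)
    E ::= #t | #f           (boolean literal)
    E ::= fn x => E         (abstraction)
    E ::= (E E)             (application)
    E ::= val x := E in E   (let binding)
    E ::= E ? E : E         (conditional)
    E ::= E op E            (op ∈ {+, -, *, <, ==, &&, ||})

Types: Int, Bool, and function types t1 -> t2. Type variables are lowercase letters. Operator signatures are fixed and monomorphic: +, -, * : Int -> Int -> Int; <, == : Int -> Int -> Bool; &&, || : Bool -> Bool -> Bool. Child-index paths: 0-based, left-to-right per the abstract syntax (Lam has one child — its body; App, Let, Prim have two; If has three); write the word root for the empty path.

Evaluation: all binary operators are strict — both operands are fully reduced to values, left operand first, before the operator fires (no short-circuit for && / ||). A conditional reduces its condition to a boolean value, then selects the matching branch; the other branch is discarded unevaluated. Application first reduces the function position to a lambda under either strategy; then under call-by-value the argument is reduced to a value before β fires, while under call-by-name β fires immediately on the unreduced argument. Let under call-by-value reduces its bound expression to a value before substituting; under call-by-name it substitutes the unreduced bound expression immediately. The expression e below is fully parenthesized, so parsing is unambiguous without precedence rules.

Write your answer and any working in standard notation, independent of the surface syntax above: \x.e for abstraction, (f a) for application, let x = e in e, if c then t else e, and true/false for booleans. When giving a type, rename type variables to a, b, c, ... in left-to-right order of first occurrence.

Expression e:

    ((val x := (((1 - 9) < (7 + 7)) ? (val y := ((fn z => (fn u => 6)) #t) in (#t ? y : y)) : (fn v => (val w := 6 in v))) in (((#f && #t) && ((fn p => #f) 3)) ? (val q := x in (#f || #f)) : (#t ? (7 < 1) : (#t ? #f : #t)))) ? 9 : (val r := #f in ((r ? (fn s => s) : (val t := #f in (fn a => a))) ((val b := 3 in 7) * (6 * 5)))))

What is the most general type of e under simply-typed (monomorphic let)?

Working:
  unify Int ~ Int
  unify Int ~ Int
  unify Int ~ Int
  unify Int ~ Int
  unify Int ~ Int
  unify Int ~ Int
  unify Bool ~ Bool
\u._ : b -> Int
\z._ : a -> b -> Int
  unify a -> b -> Int ~ Bool -> c
  unify a ~ Bool
  unify b -> Int ~ c
_ _ : b -> Int
let y : b -> Int
  unify Bool ~ Bool
y : b -> Int
y : b -> Int
  unify b -> Int ~ b -> Int
  unify b ~ b
  unify Int ~ Int
let w : Int
v : d
\v._ : d -> d
  unify b -> Int ~ d -> d
  unify b ~ d
  unify Int ~ d
let x : Int -> Int
  unify Bool ~ Bool
  unify Bool ~ Bool
  unify Bool ~ Bool
\p._ : e -> Bool
  unify e -> Bool ~ Int -> f
  unify e ~ Int
  unify Bool ~ f
_ _ : Bool
  unify Bool ~ Bool
  unify Bool ~ Bool
x : Int -> Int
let q : Int -> Int
  unify Bool ~ Bool
  unify Bool ~ Bool
  unify Bool ~ Bool
  unify Int ~ Int
  unify Int ~ Int
  unify Bool ~ Bool
  unify Bool ~ Bool
  unify Bool ~ Bool
  unify Bool ~ Bool
  unify Bool ~ Bool
let r : Bool
r : Bool
  unify Bool ~ Bool
s : g
\s._ : g -> g
let t : Bool
a : h
\a._ : h -> h
  unify g -> g ~ h -> h
  unify g ~ h
  unify h ~ h
let b : Int
  unify Int ~ Int
  unify Int ~ Int
  unify Int ~ Int
  unify Int ~ Int
  unify h -> h ~ Int -> i
  unify h ~ Int
  unify Int ~ i
_ _ : Int
  unify Int ~ Int

Answer: Int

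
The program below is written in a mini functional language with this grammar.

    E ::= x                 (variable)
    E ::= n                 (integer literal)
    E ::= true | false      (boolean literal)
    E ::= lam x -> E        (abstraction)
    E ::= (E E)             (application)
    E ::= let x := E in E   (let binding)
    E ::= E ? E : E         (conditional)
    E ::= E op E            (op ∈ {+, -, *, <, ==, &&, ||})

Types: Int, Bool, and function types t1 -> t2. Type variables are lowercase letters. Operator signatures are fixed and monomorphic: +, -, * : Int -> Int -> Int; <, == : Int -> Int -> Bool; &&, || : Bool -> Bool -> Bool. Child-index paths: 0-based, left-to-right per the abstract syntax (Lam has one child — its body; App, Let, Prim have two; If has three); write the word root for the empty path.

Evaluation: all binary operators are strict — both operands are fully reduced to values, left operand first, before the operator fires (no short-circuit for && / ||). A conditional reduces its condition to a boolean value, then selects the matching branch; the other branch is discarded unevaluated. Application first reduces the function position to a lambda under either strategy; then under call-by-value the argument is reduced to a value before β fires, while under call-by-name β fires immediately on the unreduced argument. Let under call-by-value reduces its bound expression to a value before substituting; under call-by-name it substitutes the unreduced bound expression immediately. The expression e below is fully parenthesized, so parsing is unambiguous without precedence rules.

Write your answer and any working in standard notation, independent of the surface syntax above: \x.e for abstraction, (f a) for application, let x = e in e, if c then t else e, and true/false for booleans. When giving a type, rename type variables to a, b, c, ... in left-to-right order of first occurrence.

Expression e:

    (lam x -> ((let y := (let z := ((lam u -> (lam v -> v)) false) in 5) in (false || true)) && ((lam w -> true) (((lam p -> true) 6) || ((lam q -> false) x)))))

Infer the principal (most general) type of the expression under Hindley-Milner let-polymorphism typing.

Working:
v : c
\v._ : c -> c
\u._ : b -> c -> c
  unify b -> c -> c ~ Bool -> d
  unify b ~ Bool
  unify c -> c ~ d
_ _ : c -> c
let z : forall. c -> c
let y : Int
  unify Bool ~ Bool
  unify Bool ~ Bool
  unify Bool ~ Bool
\w._ : e -> Bool
\p._ : f -> Bool
  unify f -> Bool ~ Int -> g
  unify f ~ Int
  unify Bool ~ g
_ _ : Bool
  unify Bool ~ Bool
\q._ : h -> Bool
x : a
  unify h -> Bool ~ a -> i
  unify h ~ a
  unify Bool ~ i
_ _ : Bool
  unify Bool ~ Bool
  unify e -> Bool ~ Bool -> j
  unify e ~ Bool
  unify Bool ~ j
_ _ : Bool
  unify Bool ~ Bool
\x._ : a -> Bool

Answer: a -> Bool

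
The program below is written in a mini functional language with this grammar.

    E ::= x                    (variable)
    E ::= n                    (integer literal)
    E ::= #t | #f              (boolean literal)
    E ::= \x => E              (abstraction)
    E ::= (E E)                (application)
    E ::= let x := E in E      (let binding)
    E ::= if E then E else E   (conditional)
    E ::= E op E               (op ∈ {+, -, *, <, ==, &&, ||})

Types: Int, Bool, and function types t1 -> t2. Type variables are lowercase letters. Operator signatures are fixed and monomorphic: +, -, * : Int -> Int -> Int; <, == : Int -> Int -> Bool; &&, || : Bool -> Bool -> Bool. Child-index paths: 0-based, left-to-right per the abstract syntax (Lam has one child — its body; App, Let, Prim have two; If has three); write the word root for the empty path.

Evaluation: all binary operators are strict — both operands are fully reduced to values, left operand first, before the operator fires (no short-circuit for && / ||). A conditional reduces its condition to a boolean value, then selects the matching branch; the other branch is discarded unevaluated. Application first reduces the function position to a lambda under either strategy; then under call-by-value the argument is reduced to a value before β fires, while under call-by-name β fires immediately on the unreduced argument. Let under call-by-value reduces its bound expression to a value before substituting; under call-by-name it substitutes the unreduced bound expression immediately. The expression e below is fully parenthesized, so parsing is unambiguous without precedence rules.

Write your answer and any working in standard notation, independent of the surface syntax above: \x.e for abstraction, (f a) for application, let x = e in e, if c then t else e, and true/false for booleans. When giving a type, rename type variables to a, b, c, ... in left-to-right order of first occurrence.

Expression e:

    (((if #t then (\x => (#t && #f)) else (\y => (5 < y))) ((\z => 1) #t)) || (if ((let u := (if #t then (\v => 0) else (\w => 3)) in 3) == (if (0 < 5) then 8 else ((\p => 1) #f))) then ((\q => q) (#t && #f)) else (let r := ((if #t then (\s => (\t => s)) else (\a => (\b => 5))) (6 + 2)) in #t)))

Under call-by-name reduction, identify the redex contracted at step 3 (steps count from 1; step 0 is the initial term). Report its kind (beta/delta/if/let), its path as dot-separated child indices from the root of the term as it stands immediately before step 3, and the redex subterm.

Answer: delta at 0 : (true && false)

Derivation:
step 0: (((if true then (\x.(true && false)) else (\y.(5 < y))) ((\z.1) true)) || (if ((let u = (if true then (\v.0) else (\w.3)) in 3) == (if (0 < 5) then 8 else ((\p.1) false))) then ((\q.q) (true && false)) else (let r = ((if true then (\s.(\t.s)) else (\a.(\b.5))) (6 + 2)) in true)))
step 1: [if@0.0] (((\x.(true && false)) ((\z.1) true)) || (if ((let u = (if true then (\v.0) else (\w.3)) in 3) == (if (0 < 5) then 8 else ((\p.1) false))) then ((\q.q) (true && false)) else (let r = ((if true then (\s.(\t.s)) else (\a.(\b.5))) (6 + 2)) in true)))
step 2: [beta@0] ((true && false) || (if ((let u = (if true then (\v.0) else (\w.3)) in 3) == (if (0 < 5) then 8 else ((\p.1) false))) then ((\q.q) (true && false)) else (let r = ((if true then (\s.(\t.s)) else (\a.(\b.5))) (6 + 2)) in true)))
step 3: [delta@0] (false || (if ((let u = (if true then (\v.0) else (\w.3)) in 3) == (if (0 < 5) then 8 else ((\p.1) false))) then ((\q.q) (true && false)) else (let r = ((if true then (\s.(\t.s)) else (\a.(\b.5))) (6 + 2)) in true)))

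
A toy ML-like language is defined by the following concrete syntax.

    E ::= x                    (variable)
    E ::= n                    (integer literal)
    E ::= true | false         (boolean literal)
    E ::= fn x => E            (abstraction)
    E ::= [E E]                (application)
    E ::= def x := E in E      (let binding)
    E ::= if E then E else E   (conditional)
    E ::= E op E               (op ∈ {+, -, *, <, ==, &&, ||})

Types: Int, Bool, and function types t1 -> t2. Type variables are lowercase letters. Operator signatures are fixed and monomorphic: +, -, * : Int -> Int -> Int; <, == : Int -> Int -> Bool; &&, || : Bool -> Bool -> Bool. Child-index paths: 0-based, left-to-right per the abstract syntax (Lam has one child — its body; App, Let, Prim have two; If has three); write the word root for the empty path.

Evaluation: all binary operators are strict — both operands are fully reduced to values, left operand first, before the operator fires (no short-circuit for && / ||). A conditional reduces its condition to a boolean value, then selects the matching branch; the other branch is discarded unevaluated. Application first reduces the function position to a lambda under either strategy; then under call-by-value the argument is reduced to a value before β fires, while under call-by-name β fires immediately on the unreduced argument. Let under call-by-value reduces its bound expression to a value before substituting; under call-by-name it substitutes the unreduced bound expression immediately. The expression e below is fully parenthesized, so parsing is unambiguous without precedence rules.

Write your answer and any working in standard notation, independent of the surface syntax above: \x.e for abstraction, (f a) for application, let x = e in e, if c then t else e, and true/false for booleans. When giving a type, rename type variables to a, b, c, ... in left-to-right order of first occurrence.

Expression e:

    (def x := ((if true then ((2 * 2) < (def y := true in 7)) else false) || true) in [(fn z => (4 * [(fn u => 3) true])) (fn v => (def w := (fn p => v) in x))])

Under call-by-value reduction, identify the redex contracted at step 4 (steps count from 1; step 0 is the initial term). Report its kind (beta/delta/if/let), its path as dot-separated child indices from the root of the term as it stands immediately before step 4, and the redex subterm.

Trace:
step 0: (let x = ((if true then ((2 * 2) < (let y = true in 7)) else false) || true) in ((\z.(4 * ((\u.3) true))) (\v.(let w = (\p.v) in x))))
step 1: [if@0.0] (let x = (((2 * 2) < (let y = true in 7)) || true) in ((\z.(4 * ((\u.3) true))) (\v.(let w = (\p.v) in x))))
step 2: [delta@0.0.0] (let x = ((4 < (let y = true in 7)) || true) in ((\z.(4 * ((\u.3) true))) (\v.(let w = (\p.v) in x))))
step 3: [let@0.0.1] (let x = ((4 < 7) || true) in ((\z.(4 * ((\u.3) true))) (\v.(let w = (\p.v) in x))))
step 4: [delta@0.0] (let x = (true || true) in ((\z.(4 * ((\u.3) true))) (\v.(let w = (\p.v) in x))))

Answer: delta at 0.0 : (4 < 7)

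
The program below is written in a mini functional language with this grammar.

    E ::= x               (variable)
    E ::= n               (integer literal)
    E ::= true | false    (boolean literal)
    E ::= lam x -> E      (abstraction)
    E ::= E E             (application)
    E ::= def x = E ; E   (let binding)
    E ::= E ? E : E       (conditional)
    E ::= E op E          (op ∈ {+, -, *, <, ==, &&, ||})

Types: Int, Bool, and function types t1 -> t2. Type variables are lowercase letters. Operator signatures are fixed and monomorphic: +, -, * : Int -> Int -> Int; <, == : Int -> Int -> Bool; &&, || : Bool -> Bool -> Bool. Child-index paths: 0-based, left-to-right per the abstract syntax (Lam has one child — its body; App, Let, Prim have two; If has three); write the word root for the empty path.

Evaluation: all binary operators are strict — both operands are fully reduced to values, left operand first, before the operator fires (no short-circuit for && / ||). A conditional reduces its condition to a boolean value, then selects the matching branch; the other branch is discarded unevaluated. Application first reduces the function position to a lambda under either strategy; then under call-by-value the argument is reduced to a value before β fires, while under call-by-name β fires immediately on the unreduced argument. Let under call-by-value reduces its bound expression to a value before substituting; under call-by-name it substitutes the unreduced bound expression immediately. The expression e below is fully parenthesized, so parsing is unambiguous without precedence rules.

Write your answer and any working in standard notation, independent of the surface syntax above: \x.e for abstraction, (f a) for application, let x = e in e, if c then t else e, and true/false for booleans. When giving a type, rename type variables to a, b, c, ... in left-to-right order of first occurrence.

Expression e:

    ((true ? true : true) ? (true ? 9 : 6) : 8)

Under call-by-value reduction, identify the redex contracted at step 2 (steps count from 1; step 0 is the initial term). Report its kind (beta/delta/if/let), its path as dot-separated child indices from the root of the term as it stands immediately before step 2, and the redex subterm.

Answer: if at root : (if true then (if true then 9 else 6) else 8)

Trace:
step 0: (if (if true then true else true) then (if true then 9 else 6) else 8)
step 1: [if@0] (if true then (if true then 9 else 6) else 8)
step 2: [if@root] (if true then 9 else 6)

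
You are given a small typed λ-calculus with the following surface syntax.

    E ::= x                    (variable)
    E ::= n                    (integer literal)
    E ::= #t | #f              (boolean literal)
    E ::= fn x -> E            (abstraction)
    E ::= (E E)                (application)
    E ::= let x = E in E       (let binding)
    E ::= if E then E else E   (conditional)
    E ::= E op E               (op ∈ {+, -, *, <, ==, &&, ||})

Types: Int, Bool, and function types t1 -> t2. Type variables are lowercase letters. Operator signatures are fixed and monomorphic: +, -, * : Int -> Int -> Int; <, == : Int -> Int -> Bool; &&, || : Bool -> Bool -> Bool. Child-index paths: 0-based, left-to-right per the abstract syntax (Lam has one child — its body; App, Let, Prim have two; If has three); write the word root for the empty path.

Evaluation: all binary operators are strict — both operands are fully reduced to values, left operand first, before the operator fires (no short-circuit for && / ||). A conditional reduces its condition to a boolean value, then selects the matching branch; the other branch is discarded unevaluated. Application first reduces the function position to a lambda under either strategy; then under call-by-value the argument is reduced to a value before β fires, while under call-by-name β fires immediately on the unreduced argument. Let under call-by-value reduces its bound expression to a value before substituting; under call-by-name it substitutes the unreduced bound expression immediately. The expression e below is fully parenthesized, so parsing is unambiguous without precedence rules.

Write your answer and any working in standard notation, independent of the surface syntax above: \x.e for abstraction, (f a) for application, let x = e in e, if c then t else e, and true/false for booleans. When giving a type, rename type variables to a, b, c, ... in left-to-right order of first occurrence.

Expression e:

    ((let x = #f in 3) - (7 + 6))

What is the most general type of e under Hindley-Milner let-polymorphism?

Answer: Int

Trace:
let x : Bool
  unify Int ~ Int
  unify Int ~ Int
  unify Int ~ Int
  unify Int ~ Int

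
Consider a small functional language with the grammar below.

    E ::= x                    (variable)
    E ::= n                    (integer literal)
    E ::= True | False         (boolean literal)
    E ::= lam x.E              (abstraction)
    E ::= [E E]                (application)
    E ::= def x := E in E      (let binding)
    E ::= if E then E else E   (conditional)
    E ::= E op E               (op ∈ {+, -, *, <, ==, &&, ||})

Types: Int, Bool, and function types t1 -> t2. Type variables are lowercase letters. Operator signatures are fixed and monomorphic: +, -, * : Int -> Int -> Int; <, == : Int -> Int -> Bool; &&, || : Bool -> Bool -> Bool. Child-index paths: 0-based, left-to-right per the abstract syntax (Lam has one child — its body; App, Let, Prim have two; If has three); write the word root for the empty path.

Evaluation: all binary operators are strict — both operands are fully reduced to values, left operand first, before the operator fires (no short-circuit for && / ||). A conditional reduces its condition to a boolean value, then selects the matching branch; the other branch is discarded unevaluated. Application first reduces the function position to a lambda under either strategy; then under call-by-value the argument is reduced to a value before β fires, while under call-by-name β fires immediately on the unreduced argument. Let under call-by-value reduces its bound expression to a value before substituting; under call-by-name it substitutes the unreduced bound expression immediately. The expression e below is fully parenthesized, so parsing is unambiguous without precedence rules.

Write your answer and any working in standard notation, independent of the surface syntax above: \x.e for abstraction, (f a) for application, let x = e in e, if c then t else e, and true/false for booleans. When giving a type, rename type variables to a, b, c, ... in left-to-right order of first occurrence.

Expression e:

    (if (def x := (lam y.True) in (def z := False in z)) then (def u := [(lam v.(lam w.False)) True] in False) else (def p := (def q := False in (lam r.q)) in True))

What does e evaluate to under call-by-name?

Working:
step 0: (if (let x = (\y.true) in (let z = false in z)) then (let u = ((\v.(\w.false)) true) in false) else (let p = (let q = false in (\r.q)) in true))
step 1: [let@0] (if (let z = false in z) then (let u = ((\v.(\w.false)) true) in false) else (let p = (let q = false in (\r.q)) in true))
step 2: [let@0] (if false then (let u = ((\v.(\w.false)) true) in false) else (let p = (let q = false in (\r.q)) in true))
step 3: [if@root] (let p = (let q = false in (\r.q)) in true)
step 4: [let@root] true

Answer: true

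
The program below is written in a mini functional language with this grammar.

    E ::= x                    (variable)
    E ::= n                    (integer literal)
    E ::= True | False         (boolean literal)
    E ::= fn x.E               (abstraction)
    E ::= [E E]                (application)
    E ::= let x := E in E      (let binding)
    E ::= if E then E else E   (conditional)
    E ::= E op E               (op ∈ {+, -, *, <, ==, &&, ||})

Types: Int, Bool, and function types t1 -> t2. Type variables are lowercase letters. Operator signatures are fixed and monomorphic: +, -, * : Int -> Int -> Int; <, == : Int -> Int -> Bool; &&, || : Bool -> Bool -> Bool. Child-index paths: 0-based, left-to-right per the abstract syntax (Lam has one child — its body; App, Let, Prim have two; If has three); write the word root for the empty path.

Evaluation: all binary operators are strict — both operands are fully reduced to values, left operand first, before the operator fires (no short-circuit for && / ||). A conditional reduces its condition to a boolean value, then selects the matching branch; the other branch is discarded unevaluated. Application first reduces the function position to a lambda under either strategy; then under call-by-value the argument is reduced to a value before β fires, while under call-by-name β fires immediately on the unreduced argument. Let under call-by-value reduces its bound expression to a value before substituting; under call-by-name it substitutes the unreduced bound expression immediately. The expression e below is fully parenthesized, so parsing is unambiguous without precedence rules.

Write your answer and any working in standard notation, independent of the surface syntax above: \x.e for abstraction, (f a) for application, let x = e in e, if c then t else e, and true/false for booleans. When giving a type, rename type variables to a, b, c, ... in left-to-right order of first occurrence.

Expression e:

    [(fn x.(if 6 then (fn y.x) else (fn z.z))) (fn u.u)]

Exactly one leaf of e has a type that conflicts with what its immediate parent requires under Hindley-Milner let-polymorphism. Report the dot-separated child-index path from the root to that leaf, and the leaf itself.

Trace:
  unify Int ~ Bool
  FAIL: mismatch Int ~ Bool

Answer: 0.0.0 : 6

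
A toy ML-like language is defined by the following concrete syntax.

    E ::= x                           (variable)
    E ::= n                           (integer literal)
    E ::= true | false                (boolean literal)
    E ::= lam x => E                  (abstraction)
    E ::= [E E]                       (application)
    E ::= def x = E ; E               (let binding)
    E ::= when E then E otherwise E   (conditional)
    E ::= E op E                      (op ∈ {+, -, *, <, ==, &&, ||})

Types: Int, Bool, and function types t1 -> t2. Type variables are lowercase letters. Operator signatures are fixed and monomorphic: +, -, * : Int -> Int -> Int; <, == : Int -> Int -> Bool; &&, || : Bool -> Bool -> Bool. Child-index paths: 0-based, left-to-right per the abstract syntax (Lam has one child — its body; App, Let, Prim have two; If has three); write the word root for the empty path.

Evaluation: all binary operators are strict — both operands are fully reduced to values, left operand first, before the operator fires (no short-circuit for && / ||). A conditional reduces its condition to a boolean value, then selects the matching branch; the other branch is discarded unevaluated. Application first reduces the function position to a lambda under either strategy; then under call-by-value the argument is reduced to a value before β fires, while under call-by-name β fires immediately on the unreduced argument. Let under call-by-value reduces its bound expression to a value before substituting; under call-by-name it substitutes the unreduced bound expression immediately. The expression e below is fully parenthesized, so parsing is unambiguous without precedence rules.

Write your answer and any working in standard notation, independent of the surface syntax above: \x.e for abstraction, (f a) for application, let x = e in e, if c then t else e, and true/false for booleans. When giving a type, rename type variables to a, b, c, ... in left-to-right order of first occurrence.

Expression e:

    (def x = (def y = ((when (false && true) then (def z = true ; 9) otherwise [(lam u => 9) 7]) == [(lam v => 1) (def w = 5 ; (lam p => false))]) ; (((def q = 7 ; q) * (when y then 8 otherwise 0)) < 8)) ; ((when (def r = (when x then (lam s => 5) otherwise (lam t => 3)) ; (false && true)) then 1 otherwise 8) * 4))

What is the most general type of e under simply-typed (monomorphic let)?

Trace:
  unify Bool ~ Bool
  unify Bool ~ Bool
  unify Bool ~ Bool
let z : Bool
\u._ : a -> Int
  unify a -> Int ~ Int -> b
  unify a ~ Int
  unify Int ~ b
_ _ : Int
  unify Int ~ Int
  unify Int ~ Int
\v._ : c -> Int
let w : Int
\p._ : d -> Bool
  unify c -> Int ~ (d -> Bool) -> e
  unify c ~ d -> Bool
  unify Int ~ e
_ _ : Int
  unify Int ~ Int
let y : Bool
let q : Int
q : Int
  unify Int ~ Int
y : Bool
  unify Bool ~ Bool
  unify Int ~ Int
  unify Int ~ Int
  unify Int ~ Int
  unify Int ~ Int
let x : Bool
x : Bool
  unify Bool ~ Bool
\s._ : f -> Int
\t._ : g -> Int
  unify f -> Int ~ g -> Int
  unify f ~ g
  unify Int ~ Int
let r : g -> Int
  unify Bool ~ Bool
  unify Bool ~ Bool
  unify Bool ~ Bool
  unify Int ~ Int
  unify Int ~ Int
  unify Int ~ Int

Answer: Int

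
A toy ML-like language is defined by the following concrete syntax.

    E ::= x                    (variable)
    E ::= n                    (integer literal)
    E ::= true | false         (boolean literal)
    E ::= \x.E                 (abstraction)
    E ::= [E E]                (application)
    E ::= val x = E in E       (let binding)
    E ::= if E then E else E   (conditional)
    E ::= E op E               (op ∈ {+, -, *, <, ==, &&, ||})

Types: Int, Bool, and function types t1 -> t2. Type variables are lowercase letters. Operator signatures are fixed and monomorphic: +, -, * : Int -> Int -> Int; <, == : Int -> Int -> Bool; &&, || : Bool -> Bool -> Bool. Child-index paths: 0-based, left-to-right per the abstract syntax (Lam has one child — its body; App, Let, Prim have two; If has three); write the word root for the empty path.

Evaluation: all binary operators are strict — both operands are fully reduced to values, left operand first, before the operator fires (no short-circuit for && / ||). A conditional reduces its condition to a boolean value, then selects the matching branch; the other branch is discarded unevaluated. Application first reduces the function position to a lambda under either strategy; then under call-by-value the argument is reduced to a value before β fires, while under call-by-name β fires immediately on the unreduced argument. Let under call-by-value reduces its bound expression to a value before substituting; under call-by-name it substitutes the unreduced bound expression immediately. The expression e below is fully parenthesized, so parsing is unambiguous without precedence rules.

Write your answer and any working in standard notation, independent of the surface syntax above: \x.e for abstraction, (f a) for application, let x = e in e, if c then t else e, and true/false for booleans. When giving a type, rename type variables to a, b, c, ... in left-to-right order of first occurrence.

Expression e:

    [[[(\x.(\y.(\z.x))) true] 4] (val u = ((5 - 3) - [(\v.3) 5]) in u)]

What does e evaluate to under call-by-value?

Derivation:
step 0: ((((\x.(\y.(\z.x))) true) 4) (let u = ((5 - 3) - ((\v.3) 5)) in u))
step 1: [beta@0.0] (((\y.(\z.true)) 4) (let u = ((5 - 3) - ((\v.3) 5)) in u))
step 2: [beta@0] ((\z.true) (let u = ((5 - 3) - ((\v.3) 5)) in u))
step 3: [delta@1.0.0] ((\z.true) (let u = (2 - ((\v.3) 5)) in u))
step 4: [beta@1.0.1] ((\z.true) (let u = (2 - 3) in u))
step 5: [delta@1.0] ((\z.true) (let u = -1 in u))
step 6: [let@1] ((\z.true) -1)
step 7: [beta@root] true

Answer: true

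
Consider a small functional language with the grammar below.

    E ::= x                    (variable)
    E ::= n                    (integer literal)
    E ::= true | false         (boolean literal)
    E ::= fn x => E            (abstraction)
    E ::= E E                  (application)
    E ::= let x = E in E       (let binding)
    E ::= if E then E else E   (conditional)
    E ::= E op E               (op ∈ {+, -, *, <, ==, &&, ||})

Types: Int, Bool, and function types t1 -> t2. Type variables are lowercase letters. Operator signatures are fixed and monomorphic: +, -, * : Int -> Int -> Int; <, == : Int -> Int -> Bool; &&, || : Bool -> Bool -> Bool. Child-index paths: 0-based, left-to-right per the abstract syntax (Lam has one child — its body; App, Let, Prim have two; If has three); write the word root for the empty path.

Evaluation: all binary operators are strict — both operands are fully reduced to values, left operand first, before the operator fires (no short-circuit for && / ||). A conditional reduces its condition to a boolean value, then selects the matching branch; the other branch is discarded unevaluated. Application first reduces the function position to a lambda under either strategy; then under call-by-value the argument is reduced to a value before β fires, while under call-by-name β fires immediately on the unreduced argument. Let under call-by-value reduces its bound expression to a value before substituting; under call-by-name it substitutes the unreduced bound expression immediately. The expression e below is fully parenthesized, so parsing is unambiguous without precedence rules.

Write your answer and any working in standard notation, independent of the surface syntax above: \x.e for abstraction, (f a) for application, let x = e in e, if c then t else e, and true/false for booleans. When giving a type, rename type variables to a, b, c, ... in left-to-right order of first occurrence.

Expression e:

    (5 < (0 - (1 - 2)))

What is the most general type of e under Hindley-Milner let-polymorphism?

Trace:
  unify Int ~ Int
  unify Int ~ Int
  unify Int ~ Int
  unify Int ~ Int
  unify Int ~ Int
  unify Int ~ Int

Answer: Bool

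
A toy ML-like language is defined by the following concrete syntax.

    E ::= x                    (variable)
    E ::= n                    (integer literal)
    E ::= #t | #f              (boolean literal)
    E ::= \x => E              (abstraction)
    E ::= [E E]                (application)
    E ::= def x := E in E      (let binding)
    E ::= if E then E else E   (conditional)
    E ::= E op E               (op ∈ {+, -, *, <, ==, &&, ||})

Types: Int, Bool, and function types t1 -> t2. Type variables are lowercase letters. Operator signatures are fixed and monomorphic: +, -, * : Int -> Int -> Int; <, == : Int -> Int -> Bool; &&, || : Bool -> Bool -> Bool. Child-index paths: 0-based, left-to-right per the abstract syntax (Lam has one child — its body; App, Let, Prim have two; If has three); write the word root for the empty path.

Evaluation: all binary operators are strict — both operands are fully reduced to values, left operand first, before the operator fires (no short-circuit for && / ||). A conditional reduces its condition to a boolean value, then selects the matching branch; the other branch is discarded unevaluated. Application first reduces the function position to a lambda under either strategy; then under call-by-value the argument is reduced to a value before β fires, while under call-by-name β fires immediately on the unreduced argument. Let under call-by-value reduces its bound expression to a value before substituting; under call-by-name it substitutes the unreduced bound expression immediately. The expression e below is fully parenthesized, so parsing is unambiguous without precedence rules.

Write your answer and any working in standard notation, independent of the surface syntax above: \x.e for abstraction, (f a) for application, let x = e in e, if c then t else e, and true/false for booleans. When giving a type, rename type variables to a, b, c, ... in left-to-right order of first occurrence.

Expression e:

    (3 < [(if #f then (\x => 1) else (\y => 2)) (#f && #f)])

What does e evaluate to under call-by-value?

Answer: false

Trace:
step 0: (3 < ((if false then (\x.1) else (\y.2)) (false && false)))
step 1: [if@1.0] (3 < ((\y.2) (false && false)))
step 2: [delta@1.1] (3 < ((\y.2) false))
step 3: [beta@1] (3 < 2)
step 4: [delta@root] false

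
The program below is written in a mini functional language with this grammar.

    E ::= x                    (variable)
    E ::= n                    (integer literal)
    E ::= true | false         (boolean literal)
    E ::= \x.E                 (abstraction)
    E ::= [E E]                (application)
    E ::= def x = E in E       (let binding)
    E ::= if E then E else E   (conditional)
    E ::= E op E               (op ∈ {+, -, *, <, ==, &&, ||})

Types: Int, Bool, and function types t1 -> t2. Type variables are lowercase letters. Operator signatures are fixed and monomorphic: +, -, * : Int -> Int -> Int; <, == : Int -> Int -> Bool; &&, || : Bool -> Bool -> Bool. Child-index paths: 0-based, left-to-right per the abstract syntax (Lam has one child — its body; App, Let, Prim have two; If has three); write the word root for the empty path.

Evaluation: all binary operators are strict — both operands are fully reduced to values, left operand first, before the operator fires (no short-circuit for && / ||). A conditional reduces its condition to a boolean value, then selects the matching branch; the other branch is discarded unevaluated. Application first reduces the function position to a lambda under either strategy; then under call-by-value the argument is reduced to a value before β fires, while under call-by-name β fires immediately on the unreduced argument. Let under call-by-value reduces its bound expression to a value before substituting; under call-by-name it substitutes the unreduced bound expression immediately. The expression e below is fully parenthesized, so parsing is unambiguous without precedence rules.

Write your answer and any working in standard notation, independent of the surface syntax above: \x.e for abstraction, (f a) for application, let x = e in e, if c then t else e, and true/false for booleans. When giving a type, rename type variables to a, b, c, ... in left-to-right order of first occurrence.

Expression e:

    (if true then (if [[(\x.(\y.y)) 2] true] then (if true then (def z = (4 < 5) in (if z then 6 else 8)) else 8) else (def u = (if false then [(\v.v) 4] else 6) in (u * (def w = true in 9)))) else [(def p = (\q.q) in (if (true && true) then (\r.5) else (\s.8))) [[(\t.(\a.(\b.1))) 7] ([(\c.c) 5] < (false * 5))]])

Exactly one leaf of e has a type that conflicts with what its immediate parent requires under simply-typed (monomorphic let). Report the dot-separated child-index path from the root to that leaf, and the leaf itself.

Derivation:
  unify Bool ~ Bool
y : b
\y._ : b -> b
\x._ : a -> b -> b
  unify a -> b -> b ~ Int -> c
  unify a ~ Int
  unify b -> b ~ c
_ _ : b -> b
  unify b -> b ~ Bool -> d
  unify b ~ Bool
  unify Bool ~ d
_ _ : Bool
  unify Bool ~ Bool
  unify Bool ~ Bool
  unify Int ~ Int
  unify Int ~ Int
let z : Bool
z : Bool
  unify Bool ~ Bool
  unify Int ~ Int
  unify Int ~ Int
  unify Bool ~ Bool
v : e
\v._ : e -> e
  unify e -> e ~ Int -> f
  unify e ~ Int
  unify Int ~ f
_ _ : Int
  unify Int ~ Int
let u : Int
u : Int
  unify Int ~ Int
let w : Bool
  unify Int ~ Int
  unify Int ~ Int
q : g
\q._ : g -> g
let p : g -> g
  unify Bool ~ Bool
  unify Bool ~ Bool
  unify Bool ~ Bool
\r._ : h -> Int
\s._ : i -> Int
  unify h -> Int ~ i -> Int
  unify h ~ i
  unify Int ~ Int
\b._ : l -> Int
\a._ : k -> l -> Int
\t._ : j -> k -> l -> Int
  unify j -> k -> l -> Int ~ Int -> m
  unify j ~ Int
  unify k -> l -> Int ~ m
_ _ : k -> l -> Int
c : n
\c._ : n -> n
  unify n -> n ~ Int -> o
  unify n ~ Int
  unify Int ~ o
_ _ : Int
  unify Int ~ Int
  unify Bool ~ Int
  FAIL: mismatch Bool ~ Int

Answer: 2.1.1.1.0 : false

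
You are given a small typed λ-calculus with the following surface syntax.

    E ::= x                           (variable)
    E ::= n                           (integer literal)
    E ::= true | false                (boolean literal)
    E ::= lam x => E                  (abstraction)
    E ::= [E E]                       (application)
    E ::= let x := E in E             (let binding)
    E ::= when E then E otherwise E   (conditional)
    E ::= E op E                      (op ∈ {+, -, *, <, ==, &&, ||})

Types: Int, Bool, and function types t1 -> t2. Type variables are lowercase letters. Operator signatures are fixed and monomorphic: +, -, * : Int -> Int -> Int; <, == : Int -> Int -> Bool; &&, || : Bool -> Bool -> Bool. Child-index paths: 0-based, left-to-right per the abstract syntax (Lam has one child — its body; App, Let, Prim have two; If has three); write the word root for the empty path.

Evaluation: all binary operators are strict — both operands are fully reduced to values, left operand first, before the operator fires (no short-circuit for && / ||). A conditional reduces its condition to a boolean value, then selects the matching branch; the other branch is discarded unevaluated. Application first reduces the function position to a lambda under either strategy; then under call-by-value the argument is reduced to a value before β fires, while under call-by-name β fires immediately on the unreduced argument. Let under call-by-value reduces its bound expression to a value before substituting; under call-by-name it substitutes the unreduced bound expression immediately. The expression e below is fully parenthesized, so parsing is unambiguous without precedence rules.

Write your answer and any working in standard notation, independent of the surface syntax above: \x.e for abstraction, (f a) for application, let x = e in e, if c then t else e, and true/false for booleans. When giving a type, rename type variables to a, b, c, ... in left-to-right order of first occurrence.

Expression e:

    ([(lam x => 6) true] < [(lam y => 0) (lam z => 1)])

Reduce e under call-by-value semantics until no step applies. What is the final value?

Trace:
step 0: (((\x.6) true) < ((\y.0) (\z.1)))
step 1: [beta@0] (6 < ((\y.0) (\z.1)))
step 2: [beta@1] (6 < 0)
step 3: [delta@root] false

Answer: false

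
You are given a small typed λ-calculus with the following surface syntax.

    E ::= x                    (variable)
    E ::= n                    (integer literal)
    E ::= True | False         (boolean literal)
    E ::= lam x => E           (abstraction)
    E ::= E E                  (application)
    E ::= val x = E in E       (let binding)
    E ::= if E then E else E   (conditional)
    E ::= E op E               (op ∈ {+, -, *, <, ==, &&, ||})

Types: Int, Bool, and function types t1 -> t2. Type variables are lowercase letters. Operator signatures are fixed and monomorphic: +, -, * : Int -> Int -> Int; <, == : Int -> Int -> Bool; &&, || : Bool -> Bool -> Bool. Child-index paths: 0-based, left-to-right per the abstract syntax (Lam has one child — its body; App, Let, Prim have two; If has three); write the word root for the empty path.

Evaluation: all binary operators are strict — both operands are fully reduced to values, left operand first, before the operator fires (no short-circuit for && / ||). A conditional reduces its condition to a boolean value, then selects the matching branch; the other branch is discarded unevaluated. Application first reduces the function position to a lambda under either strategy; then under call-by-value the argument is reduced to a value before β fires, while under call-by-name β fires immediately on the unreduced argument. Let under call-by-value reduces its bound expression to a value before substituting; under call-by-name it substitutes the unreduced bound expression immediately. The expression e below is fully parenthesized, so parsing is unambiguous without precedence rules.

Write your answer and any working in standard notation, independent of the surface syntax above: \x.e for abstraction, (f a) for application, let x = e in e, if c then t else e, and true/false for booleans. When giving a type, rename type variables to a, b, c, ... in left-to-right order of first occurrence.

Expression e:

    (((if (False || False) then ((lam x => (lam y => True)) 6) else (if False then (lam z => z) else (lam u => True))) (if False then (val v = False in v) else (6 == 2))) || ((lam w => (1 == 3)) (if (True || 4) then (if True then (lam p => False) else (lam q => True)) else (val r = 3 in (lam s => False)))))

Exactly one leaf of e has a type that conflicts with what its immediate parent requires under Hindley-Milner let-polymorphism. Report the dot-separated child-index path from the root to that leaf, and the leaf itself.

Answer: 1.1.0.1 : 4

Working:
  unify Bool ~ Bool
  unify Bool ~ Bool
  unify Bool ~ Bool
\y._ : b -> Bool
\x._ : a -> b -> Bool
  unify a -> b -> Bool ~ Int -> c
  unify a ~ Int
  unify b -> Bool ~ c
_ _ : b -> Bool
  unify Bool ~ Bool
z : d
\z._ : d -> d
\u._ : e -> Bool
  unify d -> d ~ e -> Bool
  unify d ~ e
  unify e ~ Bool
  unify b -> Bool ~ Bool -> Bool
  unify b ~ Bool
  unify Bool ~ Bool
  unify Bool ~ Bool
let v : Bool
v : Bool
  unify Int ~ Int
  unify Int ~ Int
  unify Bool ~ Bool
  unify Bool -> Bool ~ Bool -> f
  unify Bool ~ Bool
  unify Bool ~ f
_ _ : Bool
  unify Bool ~ Bool
  unify Int ~ Int
  unify Int ~ Int
\w._ : g -> Bool
  unify Bool ~ Bool
  unify Int ~ Bool
  FAIL: mismatch Int ~ Bool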